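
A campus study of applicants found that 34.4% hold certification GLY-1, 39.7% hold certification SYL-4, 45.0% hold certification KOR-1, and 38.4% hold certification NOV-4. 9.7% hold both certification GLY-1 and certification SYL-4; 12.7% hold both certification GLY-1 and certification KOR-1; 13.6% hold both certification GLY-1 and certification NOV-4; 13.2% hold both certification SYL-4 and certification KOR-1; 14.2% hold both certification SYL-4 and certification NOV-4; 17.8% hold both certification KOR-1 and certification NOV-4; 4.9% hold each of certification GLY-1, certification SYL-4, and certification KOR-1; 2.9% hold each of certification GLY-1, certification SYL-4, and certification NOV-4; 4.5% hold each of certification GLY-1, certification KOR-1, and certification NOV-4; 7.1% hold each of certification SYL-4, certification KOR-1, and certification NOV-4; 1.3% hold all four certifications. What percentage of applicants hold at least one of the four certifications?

94.4%

P(at least one) = 34.4 + 39.7 + 45.0 + 38.4 − 9.7 − 12.7 − 13.6 − 13.2 − 14.2 − 17.8 + 4.9 + 2.9 + 4.5 + 7.1 − 1.3 = 94.4%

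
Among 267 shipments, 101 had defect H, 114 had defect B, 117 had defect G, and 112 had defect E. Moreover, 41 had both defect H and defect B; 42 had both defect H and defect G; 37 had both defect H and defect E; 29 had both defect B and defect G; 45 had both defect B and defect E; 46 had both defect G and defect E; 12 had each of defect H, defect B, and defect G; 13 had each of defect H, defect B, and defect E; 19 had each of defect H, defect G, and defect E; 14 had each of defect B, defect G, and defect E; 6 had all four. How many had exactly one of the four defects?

114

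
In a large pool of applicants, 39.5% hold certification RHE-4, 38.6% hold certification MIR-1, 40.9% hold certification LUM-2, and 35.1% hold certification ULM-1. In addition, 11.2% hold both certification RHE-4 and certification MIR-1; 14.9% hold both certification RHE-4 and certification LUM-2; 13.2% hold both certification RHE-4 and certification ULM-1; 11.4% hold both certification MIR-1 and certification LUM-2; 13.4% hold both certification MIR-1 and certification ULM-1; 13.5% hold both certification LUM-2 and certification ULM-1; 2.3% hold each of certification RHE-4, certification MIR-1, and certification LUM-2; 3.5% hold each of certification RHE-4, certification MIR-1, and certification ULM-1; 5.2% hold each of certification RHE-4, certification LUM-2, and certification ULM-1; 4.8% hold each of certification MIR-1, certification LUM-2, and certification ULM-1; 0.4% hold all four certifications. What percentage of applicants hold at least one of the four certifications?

By inclusion-exclusion,
P(at least one) = 39.5 + 38.6 + 40.9 + 35.1 − 11.2 − 14.9 − 13.2 − 11.4 − 13.4 − 13.5 + 2.3 + 3.5 + 5.2 + 4.8 − 0.4 = 91.9%

91.9%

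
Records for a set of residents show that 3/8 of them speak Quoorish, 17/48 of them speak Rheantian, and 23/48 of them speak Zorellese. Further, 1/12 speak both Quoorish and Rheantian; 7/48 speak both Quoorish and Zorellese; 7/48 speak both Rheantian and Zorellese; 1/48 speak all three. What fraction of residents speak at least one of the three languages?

41/48

Inclusion–exclusion gives
P(≥1) = 3/8 + 17/48 + 23/48 − 1/12 − 7/48 − 7/48 + 1/48 = 41/48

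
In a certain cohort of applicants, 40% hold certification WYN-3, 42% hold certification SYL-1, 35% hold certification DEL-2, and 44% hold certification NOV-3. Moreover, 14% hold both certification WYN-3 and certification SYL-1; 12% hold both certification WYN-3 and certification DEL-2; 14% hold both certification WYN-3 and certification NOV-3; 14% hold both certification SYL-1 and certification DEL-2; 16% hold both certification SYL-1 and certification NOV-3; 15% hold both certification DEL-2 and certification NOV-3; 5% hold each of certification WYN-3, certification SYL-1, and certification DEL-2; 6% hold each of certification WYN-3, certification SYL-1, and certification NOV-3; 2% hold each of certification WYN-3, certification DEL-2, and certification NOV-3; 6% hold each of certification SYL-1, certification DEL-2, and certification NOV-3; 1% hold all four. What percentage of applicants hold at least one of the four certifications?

94%

P(union) = 40 + 42 + 35 + 44 − 14 − 12 − 14 − 14 − 16 − 15 + 5 + 6 + 2 + 6 − 1 = 94%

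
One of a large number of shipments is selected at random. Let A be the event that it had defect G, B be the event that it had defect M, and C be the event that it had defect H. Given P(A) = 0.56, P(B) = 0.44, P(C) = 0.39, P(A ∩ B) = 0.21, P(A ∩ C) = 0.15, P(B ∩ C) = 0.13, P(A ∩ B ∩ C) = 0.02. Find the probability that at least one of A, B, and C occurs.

0.92

P(A ∪ B ∪ C) = 0.56 + 0.44 + 0.39 − 0.21 − 0.15 − 0.13 + 0.02 = 0.92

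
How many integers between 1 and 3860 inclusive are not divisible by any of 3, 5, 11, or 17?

1761

By inclusion-exclusion,
floor(3860/3) + floor(3860/5) + floor(3860/11) + floor(3860/17) − floor(3860/15) − floor(3860/33) − floor(3860/51) − floor(3860/55) − floor(3860/85) − floor(3860/187) + floor(3860/165) + floor(3860/255) + floor(3860/561) + floor(3860/935) − floor(3860/2805) = 1286 + 772 + 350 + 227 − 257 − 116 − 75 − 70 − 45 − 20 + 23 + 15 + 6 + 4 − 1 = 2099
3860 − 2099 = 1761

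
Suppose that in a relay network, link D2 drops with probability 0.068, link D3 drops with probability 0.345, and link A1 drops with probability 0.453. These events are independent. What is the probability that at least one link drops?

P(none) = (1 − 0.068) × (1 − 0.345) × (1 − 0.453) = 0.932 × 0.655 × 0.547 = 0.33392162
P(at least one) = 1 − 0.33392162 = 0.66607838

0.66607838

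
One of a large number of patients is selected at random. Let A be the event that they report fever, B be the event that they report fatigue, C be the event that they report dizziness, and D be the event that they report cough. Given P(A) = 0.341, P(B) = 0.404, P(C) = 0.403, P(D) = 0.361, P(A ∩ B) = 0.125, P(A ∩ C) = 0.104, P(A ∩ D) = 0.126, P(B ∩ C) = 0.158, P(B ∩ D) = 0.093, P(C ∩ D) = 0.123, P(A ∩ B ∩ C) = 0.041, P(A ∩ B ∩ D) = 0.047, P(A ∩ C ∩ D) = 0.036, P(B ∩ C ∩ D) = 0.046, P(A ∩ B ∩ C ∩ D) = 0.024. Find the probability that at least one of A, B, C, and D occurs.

Inclusion–exclusion gives
P(A ∪ B ∪ C ∪ D) = 0.341 + 0.404 + 0.403 + 0.361 − 0.125 − 0.104 − 0.126 − 0.158 − 0.093 − 0.123 + 0.041 + 0.047 + 0.036 + 0.046 − 0.024 = 0.926

0.926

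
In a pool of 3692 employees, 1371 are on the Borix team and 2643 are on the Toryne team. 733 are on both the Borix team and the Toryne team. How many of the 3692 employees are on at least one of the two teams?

|at least one| = 1371 + 2643 − 733 = 3281

3281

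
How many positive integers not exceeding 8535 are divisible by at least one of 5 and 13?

2232

1707 + 656 − 131 = 2232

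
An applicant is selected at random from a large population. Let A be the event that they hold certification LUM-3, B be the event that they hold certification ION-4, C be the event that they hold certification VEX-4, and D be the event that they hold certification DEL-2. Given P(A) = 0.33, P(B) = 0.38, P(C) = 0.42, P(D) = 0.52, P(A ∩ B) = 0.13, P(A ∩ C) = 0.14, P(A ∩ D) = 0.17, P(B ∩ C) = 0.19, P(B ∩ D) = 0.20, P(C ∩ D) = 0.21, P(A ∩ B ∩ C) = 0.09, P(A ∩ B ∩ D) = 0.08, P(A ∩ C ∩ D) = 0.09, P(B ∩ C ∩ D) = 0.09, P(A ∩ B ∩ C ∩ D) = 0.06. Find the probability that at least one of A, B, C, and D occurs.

P(A ∪ B ∪ C ∪ D) = 0.33 + 0.38 + 0.42 + 0.52 − 0.13 − 0.14 − 0.17 − 0.19 − 0.20 − 0.21 + 0.09 + 0.08 + 0.09 + 0.09 − 0.06 = 0.90

0.90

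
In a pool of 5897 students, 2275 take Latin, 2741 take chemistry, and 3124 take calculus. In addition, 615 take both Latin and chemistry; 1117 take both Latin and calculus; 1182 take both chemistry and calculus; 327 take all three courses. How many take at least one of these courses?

5553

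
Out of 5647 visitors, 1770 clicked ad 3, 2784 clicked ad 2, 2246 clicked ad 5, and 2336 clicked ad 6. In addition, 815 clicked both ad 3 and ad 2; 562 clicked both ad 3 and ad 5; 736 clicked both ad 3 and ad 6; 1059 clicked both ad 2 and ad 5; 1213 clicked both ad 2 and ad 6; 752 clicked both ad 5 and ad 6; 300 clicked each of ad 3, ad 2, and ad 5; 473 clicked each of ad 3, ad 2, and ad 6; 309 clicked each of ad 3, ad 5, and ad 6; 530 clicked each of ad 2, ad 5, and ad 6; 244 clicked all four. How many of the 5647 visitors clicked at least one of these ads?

5367

|union| = 1770 + 2784 + 2246 + 2336 − 815 − 562 − 736 − 1059 − 1213 − 752 + 300 + 473 + 309 + 530 − 244 = 5367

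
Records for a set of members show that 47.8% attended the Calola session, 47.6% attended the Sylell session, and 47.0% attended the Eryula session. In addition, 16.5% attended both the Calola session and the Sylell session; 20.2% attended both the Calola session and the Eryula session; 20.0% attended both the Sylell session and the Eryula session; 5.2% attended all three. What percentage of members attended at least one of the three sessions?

90.9%

Using inclusion–exclusion:
P(union) = 47.8 + 47.6 + 47.0 − 16.5 − 20.2 − 20.0 + 5.2 = 90.9%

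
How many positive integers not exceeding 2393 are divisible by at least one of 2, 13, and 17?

1353

By inclusion–exclusion:
1196 + 184 + 140 − 92 − 70 − 10 + 5 = 1353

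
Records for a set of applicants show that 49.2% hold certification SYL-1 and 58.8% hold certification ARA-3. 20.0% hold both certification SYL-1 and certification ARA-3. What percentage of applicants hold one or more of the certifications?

P(≥1) = 49.2 + 58.8 − 20.0 = 88.0%

88.0%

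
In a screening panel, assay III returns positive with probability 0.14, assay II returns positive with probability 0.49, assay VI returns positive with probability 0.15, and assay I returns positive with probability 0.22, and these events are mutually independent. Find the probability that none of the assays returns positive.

P(none) = (1 − 0.14) × (1 − 0.49) × (1 − 0.15) × (1 − 0.22) = 0.86 × 0.51 × 0.85 × 0.78 = 0.2907918

0.2907918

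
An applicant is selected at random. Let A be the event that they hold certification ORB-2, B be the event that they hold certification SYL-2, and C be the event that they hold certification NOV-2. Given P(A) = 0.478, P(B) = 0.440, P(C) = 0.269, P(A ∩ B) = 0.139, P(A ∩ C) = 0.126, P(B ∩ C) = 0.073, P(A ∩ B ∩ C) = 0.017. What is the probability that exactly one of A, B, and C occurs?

0.562

P(exactly one) = 0.478 + 0.440 + 0.269 − 2·0.139 − 2·0.126 − 2·0.073 + 3·0.017 = 0.562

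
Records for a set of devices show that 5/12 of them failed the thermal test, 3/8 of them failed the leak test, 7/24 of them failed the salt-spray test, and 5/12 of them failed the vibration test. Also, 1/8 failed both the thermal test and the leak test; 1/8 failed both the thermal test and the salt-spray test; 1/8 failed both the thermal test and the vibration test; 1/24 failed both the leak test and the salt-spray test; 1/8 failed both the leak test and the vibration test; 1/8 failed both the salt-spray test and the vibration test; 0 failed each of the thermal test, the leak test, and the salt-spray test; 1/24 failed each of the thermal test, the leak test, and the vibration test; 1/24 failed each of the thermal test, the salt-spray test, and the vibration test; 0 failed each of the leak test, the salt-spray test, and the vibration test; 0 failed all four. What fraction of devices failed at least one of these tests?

Apply inclusion-exclusion:
P(≥1) = 5/12 + 3/8 + 7/24 + 5/12 − 1/8 − 1/8 − 1/8 − 1/24 − 1/8 − 1/8 + 0 + 1/24 + 1/24 + 0 − 0 = 11/12

11/12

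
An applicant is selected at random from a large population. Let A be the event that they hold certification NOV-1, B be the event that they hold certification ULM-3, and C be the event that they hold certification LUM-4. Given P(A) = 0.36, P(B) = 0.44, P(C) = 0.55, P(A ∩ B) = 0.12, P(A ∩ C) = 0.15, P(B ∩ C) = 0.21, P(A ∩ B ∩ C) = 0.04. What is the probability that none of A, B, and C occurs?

0.09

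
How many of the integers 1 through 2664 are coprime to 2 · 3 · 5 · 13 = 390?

⌊2664/2⌋ + ⌊2664/3⌋ + ⌊2664/5⌋ + ⌊2664/13⌋ − ⌊2664/6⌋ − ⌊2664/10⌋ − ⌊2664/26⌋ − ⌊2664/15⌋ − ⌊2664/39⌋ − ⌊2664/65⌋ + ⌊2664/30⌋ + ⌊2664/78⌋ + ⌊2664/130⌋ + ⌊2664/195⌋ − ⌊2664/390⌋ = 1332 + 888 + 532 + 204 − 444 − 266 − 102 − 177 − 68 − 40 + 88 + 34 + 20 + 13 − 6 = 2008
2664 − 2008 = 656

656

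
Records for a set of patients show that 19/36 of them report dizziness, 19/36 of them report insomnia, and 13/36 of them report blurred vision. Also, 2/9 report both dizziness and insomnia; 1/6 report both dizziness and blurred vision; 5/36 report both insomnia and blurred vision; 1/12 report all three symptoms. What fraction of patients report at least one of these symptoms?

35/36

Apply inclusion-exclusion:
P(union) = 19/36 + 19/36 + 13/36 − 2/9 − 1/6 − 5/36 + 1/12 = 35/36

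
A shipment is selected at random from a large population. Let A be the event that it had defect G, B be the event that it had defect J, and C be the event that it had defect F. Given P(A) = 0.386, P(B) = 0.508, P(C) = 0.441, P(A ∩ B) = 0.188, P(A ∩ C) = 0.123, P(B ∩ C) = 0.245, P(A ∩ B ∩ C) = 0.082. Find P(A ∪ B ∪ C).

Using inclusion–exclusion:
P(A ∪ B ∪ C) = 0.386 + 0.508 + 0.441 − 0.188 − 0.123 − 0.245 + 0.082 = 0.861

0.861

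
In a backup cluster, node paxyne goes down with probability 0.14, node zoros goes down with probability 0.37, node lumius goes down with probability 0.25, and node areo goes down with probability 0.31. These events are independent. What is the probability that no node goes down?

P(none) = (1 − 0.14) × (1 − 0.37) × (1 − 0.25) × (1 − 0.31) = 0.86 × 0.63 × 0.75 × 0.69 = 0.2803815

0.2803815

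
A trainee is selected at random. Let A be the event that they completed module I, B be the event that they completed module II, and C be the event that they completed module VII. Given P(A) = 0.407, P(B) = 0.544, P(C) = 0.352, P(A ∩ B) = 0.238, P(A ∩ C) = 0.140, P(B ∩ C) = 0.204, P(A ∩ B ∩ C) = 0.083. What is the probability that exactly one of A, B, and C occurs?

0.388

By inclusion–exclusion (exactly-one form):
P(exactly one) = 0.407 + 0.544 + 0.352 − 2·0.238 − 2·0.140 − 2·0.204 + 3·0.083 = 0.388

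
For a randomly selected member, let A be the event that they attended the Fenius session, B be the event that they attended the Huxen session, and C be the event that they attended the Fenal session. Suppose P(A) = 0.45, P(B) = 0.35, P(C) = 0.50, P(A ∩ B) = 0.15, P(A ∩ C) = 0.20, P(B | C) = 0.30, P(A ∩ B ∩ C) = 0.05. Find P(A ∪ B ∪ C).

0.85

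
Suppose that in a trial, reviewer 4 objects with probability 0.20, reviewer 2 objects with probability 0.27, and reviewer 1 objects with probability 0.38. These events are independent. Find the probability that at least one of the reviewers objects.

0.63792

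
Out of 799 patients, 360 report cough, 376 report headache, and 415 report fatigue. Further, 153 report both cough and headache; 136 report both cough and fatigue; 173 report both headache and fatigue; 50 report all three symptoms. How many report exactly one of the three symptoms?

377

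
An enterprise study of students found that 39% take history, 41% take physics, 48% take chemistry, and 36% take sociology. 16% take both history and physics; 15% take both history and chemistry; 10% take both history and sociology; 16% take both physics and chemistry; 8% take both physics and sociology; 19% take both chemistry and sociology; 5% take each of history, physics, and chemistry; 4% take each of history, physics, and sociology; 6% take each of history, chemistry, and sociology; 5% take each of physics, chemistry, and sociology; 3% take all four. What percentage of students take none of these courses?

3%

By inclusion–exclusion:
P(at least one) = 39 + 41 + 48 + 36 − 16 − 15 − 10 − 16 − 8 − 19 + 5 + 4 + 6 + 5 − 3 = 97%
P(none) = 100% − 97% = 3%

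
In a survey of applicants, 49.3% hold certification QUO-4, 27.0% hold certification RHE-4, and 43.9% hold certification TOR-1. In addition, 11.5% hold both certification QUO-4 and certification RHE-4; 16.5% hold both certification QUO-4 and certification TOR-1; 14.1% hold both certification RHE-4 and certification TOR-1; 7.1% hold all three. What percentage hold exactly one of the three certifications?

57.3%

P(exactly one) = 49.3 + 27.0 + 43.9 − 2·11.5 − 2·16.5 − 2·14.1 + 3·7.1 = 57.3%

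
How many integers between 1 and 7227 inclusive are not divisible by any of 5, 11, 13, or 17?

4567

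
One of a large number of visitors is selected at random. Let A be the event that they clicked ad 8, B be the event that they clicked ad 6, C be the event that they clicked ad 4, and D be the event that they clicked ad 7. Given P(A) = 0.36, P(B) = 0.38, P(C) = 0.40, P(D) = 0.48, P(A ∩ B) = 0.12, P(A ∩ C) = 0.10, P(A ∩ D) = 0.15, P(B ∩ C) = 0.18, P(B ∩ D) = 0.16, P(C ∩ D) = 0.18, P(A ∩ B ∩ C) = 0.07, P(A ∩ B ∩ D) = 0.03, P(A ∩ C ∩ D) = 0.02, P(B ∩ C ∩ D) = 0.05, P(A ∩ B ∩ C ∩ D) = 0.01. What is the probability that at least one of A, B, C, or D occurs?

P(A ∪ B ∪ C ∪ D) = 0.36 + 0.38 + 0.40 + 0.48 − 0.12 − 0.10 − 0.15 − 0.18 − 0.16 − 0.18 + 0.07 + 0.03 + 0.02 + 0.05 − 0.01 = 0.89

0.89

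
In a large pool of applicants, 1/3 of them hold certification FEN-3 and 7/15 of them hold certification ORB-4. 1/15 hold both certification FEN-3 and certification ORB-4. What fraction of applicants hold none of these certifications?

P(at least one) = 1/3 + 7/15 − 1/15 = 11/15
P(none) = 1 − 11/15 = 4/15

4/15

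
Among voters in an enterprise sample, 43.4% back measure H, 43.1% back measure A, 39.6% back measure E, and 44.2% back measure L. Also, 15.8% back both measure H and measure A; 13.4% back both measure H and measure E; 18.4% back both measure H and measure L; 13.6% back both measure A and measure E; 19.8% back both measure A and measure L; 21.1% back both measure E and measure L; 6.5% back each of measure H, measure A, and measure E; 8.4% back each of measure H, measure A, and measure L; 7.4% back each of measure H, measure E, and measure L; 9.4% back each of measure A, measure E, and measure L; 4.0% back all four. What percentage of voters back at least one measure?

95.9%

P(at least one) = 43.4 + 43.1 + 39.6 + 44.2 − 15.8 − 13.4 − 18.4 − 13.6 − 19.8 − 21.1 + 6.5 + 8.4 + 7.4 + 9.4 − 4.0 = 95.9%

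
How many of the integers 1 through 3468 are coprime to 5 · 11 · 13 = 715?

Inclusion–exclusion gives
floor(3468/5) + floor(3468/11) + floor(3468/13) − floor(3468/55) − floor(3468/65) − floor(3468/143) + floor(3468/715) = 693 + 315 + 266 − 63 − 53 − 24 + 4 = 1138
3468 − 1138 = 2330

2330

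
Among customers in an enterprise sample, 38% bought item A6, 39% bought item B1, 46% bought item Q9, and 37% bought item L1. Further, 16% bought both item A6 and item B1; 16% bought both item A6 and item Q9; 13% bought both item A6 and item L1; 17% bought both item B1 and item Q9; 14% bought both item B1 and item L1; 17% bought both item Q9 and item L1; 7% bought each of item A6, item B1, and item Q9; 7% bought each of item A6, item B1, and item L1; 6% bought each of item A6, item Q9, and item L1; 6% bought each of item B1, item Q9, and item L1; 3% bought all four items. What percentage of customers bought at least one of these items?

P(≥1) = 38 + 39 + 46 + 37 − 16 − 16 − 13 − 17 − 14 − 17 + 7 + 7 + 6 + 6 − 3 = 90%

90%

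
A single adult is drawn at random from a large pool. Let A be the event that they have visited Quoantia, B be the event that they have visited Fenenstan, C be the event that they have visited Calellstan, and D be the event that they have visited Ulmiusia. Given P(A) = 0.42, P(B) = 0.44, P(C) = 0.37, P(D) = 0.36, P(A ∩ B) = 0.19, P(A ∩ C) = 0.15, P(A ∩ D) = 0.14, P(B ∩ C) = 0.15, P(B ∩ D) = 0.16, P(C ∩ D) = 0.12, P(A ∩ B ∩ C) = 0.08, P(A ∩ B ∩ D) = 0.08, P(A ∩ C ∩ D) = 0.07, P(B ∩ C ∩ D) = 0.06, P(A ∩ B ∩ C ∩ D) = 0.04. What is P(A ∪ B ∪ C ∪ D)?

0.93

By inclusion-exclusion,
P(A ∪ B ∪ C ∪ D) = 0.42 + 0.44 + 0.37 + 0.36 − 0.19 − 0.15 − 0.14 − 0.15 − 0.16 − 0.12 + 0.08 + 0.08 + 0.07 + 0.06 − 0.04 = 0.93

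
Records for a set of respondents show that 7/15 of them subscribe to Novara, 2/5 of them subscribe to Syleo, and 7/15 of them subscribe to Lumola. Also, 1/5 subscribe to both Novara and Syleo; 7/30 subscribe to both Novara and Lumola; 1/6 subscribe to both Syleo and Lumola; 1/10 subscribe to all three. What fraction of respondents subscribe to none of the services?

1/6

By inclusion-exclusion,
P(at least one) = 7/15 + 2/5 + 7/15 − 1/5 − 7/30 − 1/6 + 1/10 = 5/6
P(none) = 1 − 5/6 = 1/6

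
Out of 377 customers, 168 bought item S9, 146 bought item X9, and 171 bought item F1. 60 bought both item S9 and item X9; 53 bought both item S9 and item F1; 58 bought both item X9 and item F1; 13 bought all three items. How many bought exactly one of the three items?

182

|exactly one| = 168 + 146 + 171 − 2·60 − 2·53 − 2·58 + 3·13 = 182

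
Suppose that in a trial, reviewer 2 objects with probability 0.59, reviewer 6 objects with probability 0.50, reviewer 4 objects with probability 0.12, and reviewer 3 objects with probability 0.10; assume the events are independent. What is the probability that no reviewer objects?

P(none) = (1 − 0.59) × (1 − 0.50) × (1 − 0.12) × (1 − 0.10) = 0.41 × 0.50 × 0.88 × 0.90 = 0.16236

0.16236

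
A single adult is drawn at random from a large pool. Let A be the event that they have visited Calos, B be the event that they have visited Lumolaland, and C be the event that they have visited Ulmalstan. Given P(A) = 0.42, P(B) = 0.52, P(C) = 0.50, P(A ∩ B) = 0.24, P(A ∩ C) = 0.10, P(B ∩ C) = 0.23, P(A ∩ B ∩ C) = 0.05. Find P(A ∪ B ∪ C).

Inclusion–exclusion gives
P(A ∪ B ∪ C) = 0.42 + 0.52 + 0.50 − 0.24 − 0.10 − 0.23 + 0.05 = 0.92

0.92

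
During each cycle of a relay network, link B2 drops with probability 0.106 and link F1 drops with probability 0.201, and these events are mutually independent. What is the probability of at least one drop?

P(none) = (1 − 0.106) × (1 − 0.201) = 0.894 × 0.799 = 0.714306
P(at least one) = 1 − 0.714306 = 0.285694

0.285694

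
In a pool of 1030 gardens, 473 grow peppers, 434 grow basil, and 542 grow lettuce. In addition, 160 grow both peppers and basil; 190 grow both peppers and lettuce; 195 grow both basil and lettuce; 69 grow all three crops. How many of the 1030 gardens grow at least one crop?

973

By inclusion-exclusion,
|union| = 473 + 434 + 542 − 160 − 190 − 195 + 69 = 973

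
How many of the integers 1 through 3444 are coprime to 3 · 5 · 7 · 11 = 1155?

⌊3444/3⌋ + ⌊3444/5⌋ + ⌊3444/7⌋ + ⌊3444/11⌋ − ⌊3444/15⌋ − ⌊3444/21⌋ − ⌊3444/33⌋ − ⌊3444/35⌋ − ⌊3444/55⌋ − ⌊3444/77⌋ + ⌊3444/105⌋ + ⌊3444/165⌋ + ⌊3444/231⌋ + ⌊3444/385⌋ − ⌊3444/1155⌋ = 1148 + 688 + 492 + 313 − 229 − 164 − 104 − 98 − 62 − 44 + 32 + 20 + 14 + 8 − 2 = 2012
3444 − 2012 = 1432

1432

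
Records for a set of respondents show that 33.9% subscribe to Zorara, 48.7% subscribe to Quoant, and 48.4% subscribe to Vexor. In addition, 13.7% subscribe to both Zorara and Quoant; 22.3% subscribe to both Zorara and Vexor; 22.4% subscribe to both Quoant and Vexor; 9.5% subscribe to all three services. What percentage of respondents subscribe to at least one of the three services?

By inclusion-exclusion,
P(≥1) = 33.9 + 48.7 + 48.4 − 13.7 − 22.3 − 22.4 + 9.5 = 82.1%

82.1%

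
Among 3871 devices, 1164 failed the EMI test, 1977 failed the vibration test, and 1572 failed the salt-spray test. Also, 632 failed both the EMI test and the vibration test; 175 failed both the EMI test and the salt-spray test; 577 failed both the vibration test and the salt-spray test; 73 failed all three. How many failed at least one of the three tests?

|at least one| = 1164 + 1977 + 1572 − 632 − 175 − 577 + 73 = 3402

3402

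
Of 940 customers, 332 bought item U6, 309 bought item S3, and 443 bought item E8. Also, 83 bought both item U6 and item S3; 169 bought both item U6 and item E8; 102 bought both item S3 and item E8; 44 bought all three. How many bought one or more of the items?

774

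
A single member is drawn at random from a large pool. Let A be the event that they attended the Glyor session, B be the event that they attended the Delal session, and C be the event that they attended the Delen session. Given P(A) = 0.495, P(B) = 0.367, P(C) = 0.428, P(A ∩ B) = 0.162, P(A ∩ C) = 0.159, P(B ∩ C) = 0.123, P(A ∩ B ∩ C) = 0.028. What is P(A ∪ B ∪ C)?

Apply inclusion-exclusion:
P(A ∪ B ∪ C) = 0.495 + 0.367 + 0.428 − 0.162 − 0.159 − 0.123 + 0.028 = 0.874

0.874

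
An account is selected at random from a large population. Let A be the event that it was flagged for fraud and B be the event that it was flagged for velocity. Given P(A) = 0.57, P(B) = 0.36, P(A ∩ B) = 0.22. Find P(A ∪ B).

P(A ∪ B) = 0.57 + 0.36 − 0.22 = 0.71

0.71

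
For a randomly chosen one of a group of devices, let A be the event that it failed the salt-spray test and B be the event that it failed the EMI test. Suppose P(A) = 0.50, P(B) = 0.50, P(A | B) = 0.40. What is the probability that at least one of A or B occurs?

0.80

P(A ∩ B) = P(B)·P(A|B) = 0.50 × 0.40 = 0.20
By inclusion–exclusion:
P(A ∪ B) = 0.50 + 0.50 − 0.20 = 0.80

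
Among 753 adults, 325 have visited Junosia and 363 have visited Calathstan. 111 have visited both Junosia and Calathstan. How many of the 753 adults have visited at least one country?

577

Apply inclusion-exclusion:
|at least one| = 325 + 363 − 111 = 577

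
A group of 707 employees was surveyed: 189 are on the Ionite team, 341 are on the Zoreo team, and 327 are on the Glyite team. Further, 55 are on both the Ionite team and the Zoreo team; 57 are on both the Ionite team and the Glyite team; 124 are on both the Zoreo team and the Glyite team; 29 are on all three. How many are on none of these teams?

Inclusion–exclusion gives
|at least one| = 189 + 341 + 327 − 55 − 57 − 124 + 29 = 650
None: 707 − 650 = 57

57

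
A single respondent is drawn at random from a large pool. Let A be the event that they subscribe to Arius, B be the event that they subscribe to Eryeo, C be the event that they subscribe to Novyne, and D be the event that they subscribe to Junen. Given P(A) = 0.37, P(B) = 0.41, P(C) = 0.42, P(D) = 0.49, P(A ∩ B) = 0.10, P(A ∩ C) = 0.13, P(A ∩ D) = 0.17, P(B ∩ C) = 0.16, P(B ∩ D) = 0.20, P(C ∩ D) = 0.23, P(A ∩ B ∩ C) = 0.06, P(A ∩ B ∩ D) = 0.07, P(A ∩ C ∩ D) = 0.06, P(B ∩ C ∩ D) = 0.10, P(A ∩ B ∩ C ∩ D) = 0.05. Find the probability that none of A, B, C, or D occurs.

0.06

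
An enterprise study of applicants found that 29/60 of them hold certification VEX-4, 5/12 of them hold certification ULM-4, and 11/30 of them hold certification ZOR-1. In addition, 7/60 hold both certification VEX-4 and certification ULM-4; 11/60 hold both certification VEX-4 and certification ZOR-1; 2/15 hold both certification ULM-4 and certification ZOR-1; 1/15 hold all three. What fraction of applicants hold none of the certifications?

1/10

Apply inclusion-exclusion:
P(union) = 29/60 + 5/12 + 11/30 − 7/60 − 11/60 − 2/15 + 1/15 = 9/10
P(none) = 1 − 9/10 = 1/10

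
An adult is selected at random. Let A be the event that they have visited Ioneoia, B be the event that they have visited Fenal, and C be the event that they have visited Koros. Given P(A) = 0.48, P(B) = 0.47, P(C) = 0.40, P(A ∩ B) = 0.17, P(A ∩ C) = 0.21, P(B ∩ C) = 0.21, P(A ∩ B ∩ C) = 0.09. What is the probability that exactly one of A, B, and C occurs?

Using the inclusion–exclusion count for exactly one event:
P(exactly one) = 0.48 + 0.47 + 0.40 − 2·0.17 − 2·0.21 − 2·0.21 + 3·0.09 = 0.44

0.44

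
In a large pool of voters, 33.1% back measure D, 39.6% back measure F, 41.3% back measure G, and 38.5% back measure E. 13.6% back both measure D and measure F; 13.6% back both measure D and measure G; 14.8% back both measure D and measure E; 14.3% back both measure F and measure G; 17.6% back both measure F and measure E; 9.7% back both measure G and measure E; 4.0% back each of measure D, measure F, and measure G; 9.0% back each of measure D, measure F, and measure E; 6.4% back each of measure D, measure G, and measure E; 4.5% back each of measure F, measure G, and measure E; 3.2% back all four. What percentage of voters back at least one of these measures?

89.6%

Using inclusion–exclusion:
P(union) = 33.1 + 39.6 + 41.3 + 38.5 − 13.6 − 13.6 − 14.8 − 14.3 − 17.6 − 9.7 + 4.0 + 9.0 + 6.4 + 4.5 − 3.2 = 89.6%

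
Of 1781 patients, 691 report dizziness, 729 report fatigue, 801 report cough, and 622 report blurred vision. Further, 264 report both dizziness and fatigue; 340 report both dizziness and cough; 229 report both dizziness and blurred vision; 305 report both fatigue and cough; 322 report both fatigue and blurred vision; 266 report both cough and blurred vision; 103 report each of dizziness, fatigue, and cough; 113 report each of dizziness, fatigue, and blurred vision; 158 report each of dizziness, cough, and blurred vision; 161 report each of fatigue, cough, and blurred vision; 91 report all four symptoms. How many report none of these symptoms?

Apply inclusion-exclusion:
|union| = 691 + 729 + 801 + 622 − 264 − 340 − 229 − 305 − 322 − 266 + 103 + 113 + 158 + 161 − 91 = 1561
None: 1781 − 1561 = 220

220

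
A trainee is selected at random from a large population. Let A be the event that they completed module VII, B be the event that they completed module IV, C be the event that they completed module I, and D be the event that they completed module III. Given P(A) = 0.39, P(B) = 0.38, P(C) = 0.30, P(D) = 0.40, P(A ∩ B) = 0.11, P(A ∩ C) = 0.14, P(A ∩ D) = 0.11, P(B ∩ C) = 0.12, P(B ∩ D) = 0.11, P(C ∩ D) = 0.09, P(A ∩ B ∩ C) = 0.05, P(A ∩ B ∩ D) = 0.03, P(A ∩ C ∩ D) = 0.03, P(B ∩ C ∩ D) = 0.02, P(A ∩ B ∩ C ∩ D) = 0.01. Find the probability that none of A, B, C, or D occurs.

By inclusion-exclusion,
P(A ∪ B ∪ C ∪ D) = 0.39 + 0.38 + 0.30 + 0.40 − 0.11 − 0.14 − 0.11 − 0.12 − 0.11 − 0.09 + 0.05 + 0.03 + 0.03 + 0.02 − 0.01 = 0.91
P(none) = 1 − 0.91 = 0.09

0.09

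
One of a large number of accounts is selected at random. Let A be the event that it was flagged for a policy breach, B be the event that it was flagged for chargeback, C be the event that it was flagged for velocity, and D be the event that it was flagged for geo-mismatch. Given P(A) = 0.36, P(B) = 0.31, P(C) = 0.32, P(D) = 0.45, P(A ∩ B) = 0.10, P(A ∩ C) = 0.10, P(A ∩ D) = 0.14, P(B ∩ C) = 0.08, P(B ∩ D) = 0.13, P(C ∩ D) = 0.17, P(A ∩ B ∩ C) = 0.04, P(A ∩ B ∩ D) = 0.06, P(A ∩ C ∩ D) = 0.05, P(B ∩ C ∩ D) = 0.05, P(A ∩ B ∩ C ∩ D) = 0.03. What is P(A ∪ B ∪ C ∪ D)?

Inclusion–exclusion gives
P(A ∪ B ∪ C ∪ D) = 0.36 + 0.31 + 0.32 + 0.45 − 0.10 − 0.10 − 0.14 − 0.08 − 0.13 − 0.17 + 0.04 + 0.06 + 0.05 + 0.05 − 0.03 = 0.89

0.89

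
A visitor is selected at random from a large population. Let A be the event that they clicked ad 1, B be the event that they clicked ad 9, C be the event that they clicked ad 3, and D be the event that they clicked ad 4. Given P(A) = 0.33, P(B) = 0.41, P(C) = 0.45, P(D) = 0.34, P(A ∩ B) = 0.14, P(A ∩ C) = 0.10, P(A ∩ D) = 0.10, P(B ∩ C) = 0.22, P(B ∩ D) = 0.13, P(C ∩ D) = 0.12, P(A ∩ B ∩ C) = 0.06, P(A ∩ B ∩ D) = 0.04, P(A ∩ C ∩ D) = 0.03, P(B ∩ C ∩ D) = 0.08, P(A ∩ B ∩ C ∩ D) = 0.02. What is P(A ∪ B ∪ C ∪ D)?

0.91

Using inclusion–exclusion:
P(A ∪ B ∪ C ∪ D) = 0.33 + 0.41 + 0.45 + 0.34 − 0.14 − 0.10 − 0.10 − 0.22 − 0.13 − 0.12 + 0.06 + 0.04 + 0.03 + 0.08 − 0.02 = 0.91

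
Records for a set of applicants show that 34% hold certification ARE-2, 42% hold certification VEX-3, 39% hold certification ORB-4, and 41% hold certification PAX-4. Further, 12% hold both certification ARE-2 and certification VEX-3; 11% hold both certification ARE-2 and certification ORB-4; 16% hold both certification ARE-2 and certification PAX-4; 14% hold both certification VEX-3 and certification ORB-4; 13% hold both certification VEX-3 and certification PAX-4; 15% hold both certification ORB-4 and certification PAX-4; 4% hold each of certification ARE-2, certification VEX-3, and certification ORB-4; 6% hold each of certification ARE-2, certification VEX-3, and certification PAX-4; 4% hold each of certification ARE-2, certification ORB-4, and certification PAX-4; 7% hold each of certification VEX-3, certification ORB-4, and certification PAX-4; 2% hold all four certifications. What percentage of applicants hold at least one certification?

94%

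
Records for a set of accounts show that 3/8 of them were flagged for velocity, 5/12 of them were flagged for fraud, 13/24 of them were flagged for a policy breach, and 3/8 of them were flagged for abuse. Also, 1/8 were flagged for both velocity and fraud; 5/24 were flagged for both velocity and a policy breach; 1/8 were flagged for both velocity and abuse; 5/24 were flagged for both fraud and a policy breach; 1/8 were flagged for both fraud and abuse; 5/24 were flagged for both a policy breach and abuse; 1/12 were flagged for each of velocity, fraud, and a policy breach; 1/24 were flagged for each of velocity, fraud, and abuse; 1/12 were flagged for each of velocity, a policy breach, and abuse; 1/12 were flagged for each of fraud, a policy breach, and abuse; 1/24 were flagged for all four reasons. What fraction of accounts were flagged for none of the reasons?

1/24

By inclusion-exclusion,
P(union) = 3/8 + 5/12 + 13/24 + 3/8 − 1/8 − 5/24 − 1/8 − 5/24 − 1/8 − 5/24 + 1/12 + 1/24 + 1/12 + 1/12 − 1/24 = 23/24
P(none) = 1 − 23/24 = 1/24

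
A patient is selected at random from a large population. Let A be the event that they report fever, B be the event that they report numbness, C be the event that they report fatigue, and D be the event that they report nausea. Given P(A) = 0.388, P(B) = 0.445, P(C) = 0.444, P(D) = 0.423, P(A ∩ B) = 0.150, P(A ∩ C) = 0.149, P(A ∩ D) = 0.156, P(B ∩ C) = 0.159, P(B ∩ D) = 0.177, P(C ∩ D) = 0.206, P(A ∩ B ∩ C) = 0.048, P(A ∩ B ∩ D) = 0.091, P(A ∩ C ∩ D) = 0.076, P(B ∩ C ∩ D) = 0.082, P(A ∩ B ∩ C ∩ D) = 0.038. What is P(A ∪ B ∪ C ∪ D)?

0.962

Inclusion–exclusion gives
P(A ∪ B ∪ C ∪ D) = 0.388 + 0.445 + 0.444 + 0.423 − 0.150 − 0.149 − 0.156 − 0.159 − 0.177 − 0.206 + 0.048 + 0.091 + 0.076 + 0.082 − 0.038 = 0.962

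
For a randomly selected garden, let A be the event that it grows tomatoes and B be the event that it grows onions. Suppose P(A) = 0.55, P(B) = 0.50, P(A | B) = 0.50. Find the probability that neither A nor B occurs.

P(A ∩ B) = P(B)·P(A|B) = 0.50 × 0.50 = 0.25
By inclusion-exclusion,
P(A ∪ B) = 0.55 + 0.50 − 0.25 = 0.80
P(none) = 1 − 0.80 = 0.20

0.20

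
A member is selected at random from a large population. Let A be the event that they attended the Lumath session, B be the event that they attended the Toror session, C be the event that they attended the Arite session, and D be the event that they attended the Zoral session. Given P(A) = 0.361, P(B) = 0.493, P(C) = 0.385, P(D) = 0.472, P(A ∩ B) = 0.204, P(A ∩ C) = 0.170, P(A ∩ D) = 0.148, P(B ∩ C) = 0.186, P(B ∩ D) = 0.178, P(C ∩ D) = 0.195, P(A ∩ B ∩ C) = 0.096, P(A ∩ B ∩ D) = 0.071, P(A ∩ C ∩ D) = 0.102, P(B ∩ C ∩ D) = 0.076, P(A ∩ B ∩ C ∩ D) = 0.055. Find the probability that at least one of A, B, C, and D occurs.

0.920

P(A ∪ B ∪ C ∪ D) = 0.361 + 0.493 + 0.385 + 0.472 − 0.204 − 0.170 − 0.148 − 0.186 − 0.178 − 0.195 + 0.096 + 0.071 + 0.102 + 0.076 − 0.055 = 0.920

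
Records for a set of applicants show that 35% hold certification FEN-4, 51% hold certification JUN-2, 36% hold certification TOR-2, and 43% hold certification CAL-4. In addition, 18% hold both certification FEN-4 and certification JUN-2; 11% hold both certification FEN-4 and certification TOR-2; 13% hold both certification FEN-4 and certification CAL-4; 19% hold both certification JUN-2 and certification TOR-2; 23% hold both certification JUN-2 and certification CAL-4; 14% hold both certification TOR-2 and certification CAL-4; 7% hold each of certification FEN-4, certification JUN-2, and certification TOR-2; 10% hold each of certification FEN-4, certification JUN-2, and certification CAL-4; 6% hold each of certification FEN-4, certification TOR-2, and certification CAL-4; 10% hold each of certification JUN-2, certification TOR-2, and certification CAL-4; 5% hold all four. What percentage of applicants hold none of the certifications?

5%

Using inclusion–exclusion:
P(≥1) = 35 + 51 + 36 + 43 − 18 − 11 − 13 − 19 − 23 − 14 + 7 + 10 + 6 + 10 − 5 = 95%
P(none) = 100% − 95% = 5%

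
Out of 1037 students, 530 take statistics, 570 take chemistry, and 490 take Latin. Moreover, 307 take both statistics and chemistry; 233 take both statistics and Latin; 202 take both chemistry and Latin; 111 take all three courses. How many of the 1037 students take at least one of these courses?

By inclusion-exclusion,
|union| = 530 + 570 + 490 − 307 − 233 − 202 + 111 = 959

959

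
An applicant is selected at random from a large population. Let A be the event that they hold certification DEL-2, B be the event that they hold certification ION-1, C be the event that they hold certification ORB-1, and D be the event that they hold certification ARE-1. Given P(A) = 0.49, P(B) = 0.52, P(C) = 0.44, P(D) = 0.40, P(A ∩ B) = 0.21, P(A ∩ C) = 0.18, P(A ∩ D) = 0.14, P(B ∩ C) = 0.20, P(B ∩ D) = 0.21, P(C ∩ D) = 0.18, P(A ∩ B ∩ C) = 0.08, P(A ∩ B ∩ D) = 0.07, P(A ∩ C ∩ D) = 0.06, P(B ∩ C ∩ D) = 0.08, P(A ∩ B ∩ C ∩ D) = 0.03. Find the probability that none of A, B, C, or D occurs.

0.01

Using inclusion–exclusion:
P(A ∪ B ∪ C ∪ D) = 0.49 + 0.52 + 0.44 + 0.40 − 0.21 − 0.18 − 0.14 − 0.20 − 0.21 − 0.18 + 0.08 + 0.07 + 0.06 + 0.08 − 0.03 = 0.99
P(none) = 1 − 0.99 = 0.01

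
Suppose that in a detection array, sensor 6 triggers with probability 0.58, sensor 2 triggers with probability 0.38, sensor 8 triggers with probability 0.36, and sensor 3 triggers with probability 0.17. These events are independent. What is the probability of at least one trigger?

Since the events are independent, P(none) is the product of the individual non-occurrence probabilities.
P(none) = (1 − 0.58) × (1 − 0.38) × (1 − 0.36) × (1 − 0.17) = 0.42 × 0.62 × 0.64 × 0.83 = 0.13832448
P(at least one) = 1 − 0.13832448 = 0.86167552

0.86167552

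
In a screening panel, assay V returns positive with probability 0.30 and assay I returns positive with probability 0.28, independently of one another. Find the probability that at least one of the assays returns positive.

0.496

Since the events are independent, P(none) is the product of the individual non-occurrence probabilities.
P(none) = (1 − 0.30) × (1 − 0.28) = 0.70 × 0.72 = 0.504
P(at least one) = 1 − 0.504 = 0.496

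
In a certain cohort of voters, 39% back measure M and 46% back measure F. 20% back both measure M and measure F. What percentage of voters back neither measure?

35%

P(at least one) = 39 + 46 − 20 = 65%
P(none) = 100% − 65% = 35%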